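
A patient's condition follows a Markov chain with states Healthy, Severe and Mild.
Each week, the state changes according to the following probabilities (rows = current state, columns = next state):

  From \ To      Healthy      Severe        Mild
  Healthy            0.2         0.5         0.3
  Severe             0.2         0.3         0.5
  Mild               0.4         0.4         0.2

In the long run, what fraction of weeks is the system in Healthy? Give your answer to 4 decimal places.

Let the stationary distribution be π with π = πP and π_1 + π_2 + π_3 = 1.
π_1 = 0.2·π_1 + 0.2·π_2 + 0.4·π_3
π_2 = 0.5·π_1 + 0.3·π_2 + 0.4·π_3
Solving with the normalization constraint gives π = (0.2687, 0.3881, 0.3433).
So the stationary probability of Healthy is 0.2687.

0.2687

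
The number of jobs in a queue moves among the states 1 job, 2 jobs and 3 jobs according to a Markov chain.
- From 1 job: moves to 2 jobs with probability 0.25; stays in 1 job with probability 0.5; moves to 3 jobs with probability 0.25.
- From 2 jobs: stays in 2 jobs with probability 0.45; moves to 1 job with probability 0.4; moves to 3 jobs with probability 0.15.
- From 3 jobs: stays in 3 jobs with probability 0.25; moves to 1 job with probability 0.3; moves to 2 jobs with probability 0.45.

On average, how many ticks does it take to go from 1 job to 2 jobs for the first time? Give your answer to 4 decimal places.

3.3333

Let t(s) be the expected number of ticks to first reach 2 jobs from state s, with t(2 jobs) = 0. Conditioning on the first tick:
t(1 job) = 1 + 0.5·t(1 job) + 0.25·t(3 jobs)
t(3 jobs) = 1 + 0.3·t(1 job) + 0.25·t(3 jobs)
Solving: t(1 job) = 3.3333, t(3 jobs) = 2.6667.
Expected ticks from 1 job to 2 jobs: 3.3333.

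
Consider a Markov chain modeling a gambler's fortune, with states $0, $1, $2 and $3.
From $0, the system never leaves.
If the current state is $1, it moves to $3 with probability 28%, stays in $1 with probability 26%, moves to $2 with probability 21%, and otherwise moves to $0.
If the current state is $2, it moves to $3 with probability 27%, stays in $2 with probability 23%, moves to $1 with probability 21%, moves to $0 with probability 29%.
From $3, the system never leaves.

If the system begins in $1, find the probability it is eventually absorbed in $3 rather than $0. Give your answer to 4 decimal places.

0.5180

Let h(s) be the probability of absorption at $3 starting from transient state s. Then h($3) = 1 and h($0) = 0. By first-step analysis:
h($1) = 0.25·0 + 0.26·h($1) + 0.21·h($2) + 0.28·1
h($2) = 0.29·0 + 0.21·h($1) + 0.23·h($2) + 0.27·1
Solving: h($1) = 0.5180, h($2) = 0.4919.
Starting from $1, the probability is 0.5180.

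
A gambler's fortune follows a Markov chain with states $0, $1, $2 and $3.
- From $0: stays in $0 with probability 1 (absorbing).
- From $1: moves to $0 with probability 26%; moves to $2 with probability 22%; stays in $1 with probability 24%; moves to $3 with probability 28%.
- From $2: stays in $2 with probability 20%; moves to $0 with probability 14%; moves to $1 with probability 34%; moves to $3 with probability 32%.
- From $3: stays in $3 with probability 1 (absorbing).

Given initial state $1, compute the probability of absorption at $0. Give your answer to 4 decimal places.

Let h(s) be the probability of absorption at $0 starting from transient state s. Then h($0) = 1 and h($3) = 0. By first-step analysis:
h($1) = 0.26·1 + 0.24·h($1) + 0.22·h($2) + 0.28·0
h($2) = 0.14·1 + 0.34·h($1) + 0.2·h($2) + 0.32·0
Solving: h($1) = 0.4479, h($2) = 0.3653.
Starting from $1, the probability is 0.4479.

0.4479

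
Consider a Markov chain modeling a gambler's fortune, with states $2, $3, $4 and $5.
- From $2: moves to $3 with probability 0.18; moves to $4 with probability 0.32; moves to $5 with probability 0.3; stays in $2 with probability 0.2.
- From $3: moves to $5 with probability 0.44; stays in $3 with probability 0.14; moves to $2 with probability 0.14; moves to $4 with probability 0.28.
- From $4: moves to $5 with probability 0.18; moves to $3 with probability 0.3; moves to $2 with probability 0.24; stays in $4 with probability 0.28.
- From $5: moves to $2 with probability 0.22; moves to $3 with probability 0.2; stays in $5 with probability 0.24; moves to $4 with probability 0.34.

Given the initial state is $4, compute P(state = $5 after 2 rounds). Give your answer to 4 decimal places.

Propagate the distribution vector 2 rounds from $4.
After 0 rounds: (0.0000, 0.0000, 1.0000, 0.0000)
After 1 round: (0.2400, 0.3000, 0.2800, 0.1800)
After 2 rounds: (0.1968, 0.2052, 0.3004, 0.2976)
P(in $5 after 2 rounds) = 0.2976

0.2976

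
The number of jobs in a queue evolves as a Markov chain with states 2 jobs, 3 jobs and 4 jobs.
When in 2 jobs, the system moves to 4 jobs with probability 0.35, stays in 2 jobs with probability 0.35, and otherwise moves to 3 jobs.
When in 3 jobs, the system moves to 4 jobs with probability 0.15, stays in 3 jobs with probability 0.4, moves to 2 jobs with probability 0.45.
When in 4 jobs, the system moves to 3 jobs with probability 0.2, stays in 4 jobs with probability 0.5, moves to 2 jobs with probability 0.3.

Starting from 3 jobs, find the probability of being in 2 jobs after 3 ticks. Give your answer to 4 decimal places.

Propagate the distribution vector 3 ticks from 3 jobs.
After 0 ticks: (0.0000, 1.0000, 0.0000)
After 1 tick: (0.4500, 0.4000, 0.1500)
After 2 ticks: (0.3825, 0.3250, 0.2925)
After 3 ticks: (0.3679, 0.3033, 0.3289)
P(in 2 jobs after 3 ticks) = 0.3679

0.3679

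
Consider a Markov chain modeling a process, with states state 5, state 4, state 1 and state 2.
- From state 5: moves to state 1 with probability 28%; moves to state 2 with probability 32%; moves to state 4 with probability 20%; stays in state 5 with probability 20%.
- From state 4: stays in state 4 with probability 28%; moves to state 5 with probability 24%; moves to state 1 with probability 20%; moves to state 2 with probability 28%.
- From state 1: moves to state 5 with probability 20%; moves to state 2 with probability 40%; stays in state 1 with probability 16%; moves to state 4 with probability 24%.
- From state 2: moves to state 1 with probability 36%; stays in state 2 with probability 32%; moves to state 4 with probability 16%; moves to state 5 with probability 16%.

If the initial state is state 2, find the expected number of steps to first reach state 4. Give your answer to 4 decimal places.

Let t(s) be the expected number of steps to first reach state 4 from state s, with t(state 4) = 0. Conditioning on the first step:
t(state 5) = 1 + 0.2·t(state 5) + 0.28·t(state 1) + 0.32·t(state 2)
t(state 1) = 1 + 0.2·t(state 5) + 0.16·t(state 1) + 0.4·t(state 2)
t(state 2) = 1 + 0.16·t(state 5) + 0.36·t(state 1) + 0.32·t(state 2)
Solving: t(state 5) = 5.0685, t(state 1) = 4.9010, t(state 2) = 5.2578.
Expected steps from state 2 to state 4: 5.2578.

5.2578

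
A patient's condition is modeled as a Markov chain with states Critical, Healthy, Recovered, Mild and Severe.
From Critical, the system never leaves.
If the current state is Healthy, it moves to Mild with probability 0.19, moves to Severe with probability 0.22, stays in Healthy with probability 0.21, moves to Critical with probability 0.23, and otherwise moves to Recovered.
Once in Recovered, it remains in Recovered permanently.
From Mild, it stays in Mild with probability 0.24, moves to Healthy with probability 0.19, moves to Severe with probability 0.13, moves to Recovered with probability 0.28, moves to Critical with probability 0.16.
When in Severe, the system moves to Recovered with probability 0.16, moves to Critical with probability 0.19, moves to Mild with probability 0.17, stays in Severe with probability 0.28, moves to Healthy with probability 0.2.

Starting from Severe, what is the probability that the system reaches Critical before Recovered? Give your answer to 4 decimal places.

Let h(s) be the probability of absorption at Critical starting from transient state s. Then h(Critical) = 1 and h(Recovered) = 0. By first-step analysis:
h(Healthy) = 0.23·1 + 0.21·h(Healthy) + 0.15·0 + 0.19·h(Mild) + 0.22·h(Severe)
h(Mild) = 0.16·1 + 0.19·h(Healthy) + 0.28·0 + 0.24·h(Mild) + 0.13·h(Severe)
h(Severe) = 0.19·1 + 0.2·h(Healthy) + 0.16·0 + 0.17·h(Mild) + 0.28·h(Severe)
Solving: h(Healthy) = 0.5391, h(Mild) = 0.4336, h(Severe) = 0.5160.
Starting from Severe, the probability is 0.5160.

0.5160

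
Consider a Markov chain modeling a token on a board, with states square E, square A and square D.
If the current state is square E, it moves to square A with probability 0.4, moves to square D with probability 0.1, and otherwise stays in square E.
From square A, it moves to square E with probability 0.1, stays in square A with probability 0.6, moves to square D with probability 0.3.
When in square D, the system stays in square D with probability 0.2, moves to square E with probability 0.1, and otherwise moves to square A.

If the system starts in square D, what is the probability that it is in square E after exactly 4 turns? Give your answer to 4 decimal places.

Propagate the distribution vector 4 turns from square D.
After 0 turns: (0.0000, 0.0000, 1.0000)
After 1 turn: (0.1000, 0.7000, 0.2000)
After 2 turns: (0.1400, 0.6000, 0.2600)
After 3 turns: (0.1560, 0.5980, 0.2460)
After 4 turns: (0.1624, 0.5934, 0.2442)
P(in square E after 4 turns) = 0.1624

0.1624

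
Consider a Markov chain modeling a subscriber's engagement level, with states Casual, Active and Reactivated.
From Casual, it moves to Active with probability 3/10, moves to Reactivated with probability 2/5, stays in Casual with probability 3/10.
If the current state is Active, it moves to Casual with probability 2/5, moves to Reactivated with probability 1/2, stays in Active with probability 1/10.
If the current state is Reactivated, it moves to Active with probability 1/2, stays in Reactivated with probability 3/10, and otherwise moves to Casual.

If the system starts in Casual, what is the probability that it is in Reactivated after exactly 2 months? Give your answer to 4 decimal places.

Sum over the intermediate state after 1 month:
P = P(Casual→Casual)·P(Casual→Reactivated) + P(Casual→Active)·P(Active→Reactivated) + P(Casual→Reactivated)·P(Reactivated→Reactivated)
  = 0.3×0.4 + 0.3×0.5 + 0.4×0.3
  = 0.1200 + 0.1500 + 0.1200 = 0.3900

0.3900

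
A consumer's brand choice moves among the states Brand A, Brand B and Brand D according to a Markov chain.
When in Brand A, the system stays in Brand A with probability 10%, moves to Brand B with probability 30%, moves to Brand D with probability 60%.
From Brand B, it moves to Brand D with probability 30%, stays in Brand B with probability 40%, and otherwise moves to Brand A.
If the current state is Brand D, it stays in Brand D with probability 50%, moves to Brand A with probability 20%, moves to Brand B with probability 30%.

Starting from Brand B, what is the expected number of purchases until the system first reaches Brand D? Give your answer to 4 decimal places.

2.6667

Let t(s) be the expected number of purchases to first reach Brand D from state s, with t(Brand D) = 0. Conditioning on the first purchase:
t(Brand A) = 1 + 0.1·t(Brand A) + 0.3·t(Brand B)
t(Brand B) = 1 + 0.3·t(Brand A) + 0.4·t(Brand B)
Solving: t(Brand A) = 2.0000, t(Brand B) = 2.6667.
Expected purchases from Brand B to Brand D: 2.6667.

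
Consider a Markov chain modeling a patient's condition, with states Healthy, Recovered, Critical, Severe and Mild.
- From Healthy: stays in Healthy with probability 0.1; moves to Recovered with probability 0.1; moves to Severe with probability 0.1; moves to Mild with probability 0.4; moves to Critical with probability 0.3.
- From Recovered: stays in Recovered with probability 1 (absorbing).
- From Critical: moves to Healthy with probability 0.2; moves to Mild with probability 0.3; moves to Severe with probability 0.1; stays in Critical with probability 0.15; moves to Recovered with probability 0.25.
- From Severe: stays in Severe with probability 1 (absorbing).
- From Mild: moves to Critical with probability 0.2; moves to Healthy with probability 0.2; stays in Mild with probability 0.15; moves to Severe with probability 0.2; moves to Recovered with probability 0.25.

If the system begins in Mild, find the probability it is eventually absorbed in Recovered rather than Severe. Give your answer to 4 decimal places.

Let h(s) be the probability of absorption at Recovered starting from transient state s. Then h(Recovered) = 1 and h(Severe) = 0. By first-step analysis:
h(Healthy) = 0.1·h(Healthy) + 0.1·1 + 0.3·h(Critical) + 0.1·0 + 0.4·h(Mild)
h(Critical) = 0.2·h(Healthy) + 0.25·1 + 0.15·h(Critical) + 0.1·0 + 0.3·h(Mild)
h(Mild) = 0.2·h(Healthy) + 0.25·1 + 0.2·h(Critical) + 0.2·0 + 0.15·h(Mild)
Solving: h(Healthy) = 0.5809, h(Critical) = 0.6356, h(Mild) = 0.5804.
Starting from Mild, the probability is 0.5804.

0.5804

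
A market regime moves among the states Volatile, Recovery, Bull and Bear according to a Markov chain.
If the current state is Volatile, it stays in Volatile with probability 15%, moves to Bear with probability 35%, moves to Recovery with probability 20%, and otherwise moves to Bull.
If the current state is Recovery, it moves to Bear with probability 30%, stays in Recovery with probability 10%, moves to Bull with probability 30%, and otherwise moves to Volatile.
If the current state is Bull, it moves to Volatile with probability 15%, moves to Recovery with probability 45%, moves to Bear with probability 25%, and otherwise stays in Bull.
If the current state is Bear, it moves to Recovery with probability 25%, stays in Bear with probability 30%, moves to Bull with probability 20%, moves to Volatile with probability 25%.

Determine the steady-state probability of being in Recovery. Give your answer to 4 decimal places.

0.2488

Let the stationary distribution be π with π = πP and π_1 + π_2 + π_3 + π_4 = 1.
π_1 = 0.15·π_1 + 0.3·π_2 + 0.15·π_3 + 0.25·π_4
π_2 = 0.2·π_1 + 0.1·π_2 + 0.45·π_3 + 0.25·π_4
π_3 = 0.3·π_1 + 0.3·π_2 + 0.15·π_3 + 0.2·π_4
Solving with the normalization constraint gives π = (0.2172, 0.2488, 0.2349, 0.2991).
So the stationary probability of Recovery is 0.2488.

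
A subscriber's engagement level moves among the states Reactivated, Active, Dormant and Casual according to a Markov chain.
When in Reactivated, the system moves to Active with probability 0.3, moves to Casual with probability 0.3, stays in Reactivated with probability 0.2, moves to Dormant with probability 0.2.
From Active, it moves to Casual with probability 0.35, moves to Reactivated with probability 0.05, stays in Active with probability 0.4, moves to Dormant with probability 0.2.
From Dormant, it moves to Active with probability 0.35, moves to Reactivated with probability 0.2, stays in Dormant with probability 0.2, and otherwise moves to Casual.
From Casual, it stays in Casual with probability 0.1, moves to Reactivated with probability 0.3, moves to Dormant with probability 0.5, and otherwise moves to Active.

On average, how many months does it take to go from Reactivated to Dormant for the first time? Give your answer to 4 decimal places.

Let t(s) be the expected number of months to first reach Dormant from state s, with t(Dormant) = 0. Conditioning on the first month:
t(Reactivated) = 1 + 0.2·t(Reactivated) + 0.3·t(Active) + 0.3·t(Casual)
t(Active) = 1 + 0.05·t(Reactivated) + 0.4·t(Active) + 0.35·t(Casual)
t(Casual) = 1 + 0.3·t(Reactivated) + 0.1·t(Active) + 0.1·t(Casual)
Solving: t(Reactivated) = 3.5914, t(Active) = 3.5420, t(Casual) = 2.7018.
Expected months from Reactivated to Dormant: 3.5914.

3.5914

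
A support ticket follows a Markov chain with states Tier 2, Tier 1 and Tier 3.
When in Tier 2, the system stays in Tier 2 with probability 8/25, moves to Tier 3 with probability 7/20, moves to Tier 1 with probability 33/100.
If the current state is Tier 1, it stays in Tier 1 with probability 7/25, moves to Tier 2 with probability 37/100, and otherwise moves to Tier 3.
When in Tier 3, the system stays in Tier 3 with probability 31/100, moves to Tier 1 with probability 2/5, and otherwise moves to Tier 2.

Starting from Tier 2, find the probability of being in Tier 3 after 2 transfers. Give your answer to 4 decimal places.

Sum over the intermediate state after 1 transfer:
P = P(Tier 2→Tier 2)·P(Tier 2→Tier 3) + P(Tier 2→Tier 1)·P(Tier 1→Tier 3) + P(Tier 2→Tier 3)·P(Tier 3→Tier 3)
  = 0.32×0.35 + 0.33×0.35 + 0.35×0.31
  = 0.1120 + 0.1155 + 0.1085 = 0.3360

0.3360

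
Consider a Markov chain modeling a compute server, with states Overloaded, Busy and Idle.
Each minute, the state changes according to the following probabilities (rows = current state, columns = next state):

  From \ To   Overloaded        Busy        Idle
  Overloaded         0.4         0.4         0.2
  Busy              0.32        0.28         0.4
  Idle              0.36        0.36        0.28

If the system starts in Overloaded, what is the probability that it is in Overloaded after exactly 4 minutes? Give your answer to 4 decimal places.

Propagate the distribution vector 4 minutes from Overloaded.
After 0 minutes: (1.0000, 0.0000, 0.0000)
After 1 minute: (0.4000, 0.4000, 0.2000)
After 2 minutes: (0.3600, 0.3440, 0.2960)
After 3 minutes: (0.3606, 0.3469, 0.2925)
After 4 minutes: (0.3606, 0.3467, 0.2928)
P(in Overloaded after 4 minutes) = 0.3606

0.3606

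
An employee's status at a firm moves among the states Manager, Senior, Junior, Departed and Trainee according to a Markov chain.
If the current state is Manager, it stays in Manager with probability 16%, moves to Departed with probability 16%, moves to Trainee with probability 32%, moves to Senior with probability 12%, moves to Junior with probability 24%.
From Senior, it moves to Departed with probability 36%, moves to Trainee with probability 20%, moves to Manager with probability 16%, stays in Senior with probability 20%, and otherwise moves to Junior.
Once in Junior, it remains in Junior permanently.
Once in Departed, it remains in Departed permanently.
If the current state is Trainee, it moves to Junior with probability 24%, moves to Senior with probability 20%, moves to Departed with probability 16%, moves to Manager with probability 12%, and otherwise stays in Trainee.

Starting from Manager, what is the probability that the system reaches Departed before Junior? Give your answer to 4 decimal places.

0.4705

Let h(s) be the probability of absorption at Departed starting from transient state s. Then h(Departed) = 1 and h(Junior) = 0. By first-step analysis:
h(Manager) = 0.16·h(Manager) + 0.12·h(Senior) + 0.24·0 + 0.16·1 + 0.32·h(Trainee)
h(Senior) = 0.16·h(Manager) + 0.2·h(Senior) + 0.08·0 + 0.36·1 + 0.2·h(Trainee)
h(Trainee) = 0.12·h(Manager) + 0.2·h(Senior) + 0.24·0 + 0.16·1 + 0.28·h(Trainee)
Solving: h(Manager) = 0.4705, h(Senior) = 0.6655, h(Trainee) = 0.4855.
Starting from Manager, the probability is 0.4705.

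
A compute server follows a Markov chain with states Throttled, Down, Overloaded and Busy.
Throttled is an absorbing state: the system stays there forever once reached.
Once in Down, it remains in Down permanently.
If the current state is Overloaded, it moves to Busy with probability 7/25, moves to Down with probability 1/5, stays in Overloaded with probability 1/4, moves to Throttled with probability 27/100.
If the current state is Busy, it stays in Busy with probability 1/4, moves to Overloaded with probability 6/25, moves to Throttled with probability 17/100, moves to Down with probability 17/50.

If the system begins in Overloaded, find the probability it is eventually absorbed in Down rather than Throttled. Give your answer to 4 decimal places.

Let h(s) be the probability of absorption at Down starting from transient state s. Then h(Down) = 1 and h(Throttled) = 0. By first-step analysis:
h(Overloaded) = 0.27·0 + 0.2·1 + 0.25·h(Overloaded) + 0.28·h(Busy)
h(Busy) = 0.17·0 + 0.34·1 + 0.24·h(Overloaded) + 0.25·h(Busy)
Solving: h(Overloaded) = 0.4951, h(Busy) = 0.6118.
Starting from Overloaded, the probability is 0.4951.

0.4951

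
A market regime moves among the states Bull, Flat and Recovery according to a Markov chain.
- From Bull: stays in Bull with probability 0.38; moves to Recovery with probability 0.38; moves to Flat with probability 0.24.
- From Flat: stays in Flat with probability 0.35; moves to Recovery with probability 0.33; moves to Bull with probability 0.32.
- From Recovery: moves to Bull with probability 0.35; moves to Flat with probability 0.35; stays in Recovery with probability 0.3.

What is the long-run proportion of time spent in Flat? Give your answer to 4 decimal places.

Let the stationary distribution be π with π = πP and π_1 + π_2 + π_3 = 1.
π_1 = 0.38·π_1 + 0.32·π_2 + 0.35·π_3
π_2 = 0.24·π_1 + 0.35·π_2 + 0.35·π_3
Solving with the normalization constraint gives π = (0.3512, 0.3114, 0.3374).
So the stationary probability of Flat is 0.3114.

0.3114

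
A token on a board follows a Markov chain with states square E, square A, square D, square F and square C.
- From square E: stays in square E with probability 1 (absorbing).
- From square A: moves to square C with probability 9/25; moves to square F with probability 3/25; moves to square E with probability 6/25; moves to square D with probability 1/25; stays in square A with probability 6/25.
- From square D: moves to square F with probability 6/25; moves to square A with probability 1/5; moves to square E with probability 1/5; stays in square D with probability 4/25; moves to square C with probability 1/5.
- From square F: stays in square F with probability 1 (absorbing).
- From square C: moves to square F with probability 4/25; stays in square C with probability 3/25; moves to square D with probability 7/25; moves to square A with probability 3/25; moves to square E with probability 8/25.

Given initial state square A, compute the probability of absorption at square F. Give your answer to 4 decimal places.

Let h(s) be the probability of absorption at square F starting from transient state s. Then h(square F) = 1 and h(square E) = 0. By first-step analysis:
h(square A) = 0.24·0 + 0.24·h(square A) + 0.04·h(square D) + 0.12·1 + 0.36·h(square C)
h(square D) = 0.2·0 + 0.2·h(square A) + 0.16·h(square D) + 0.24·1 + 0.2·h(square C)
h(square C) = 0.32·0 + 0.12·h(square A) + 0.28·h(square D) + 0.16·1 + 0.12·h(square C)
Solving: h(square A) = 0.3612, h(square D) = 0.4617, h(square C) = 0.3780.
Starting from square A, the probability is 0.3612.

0.3612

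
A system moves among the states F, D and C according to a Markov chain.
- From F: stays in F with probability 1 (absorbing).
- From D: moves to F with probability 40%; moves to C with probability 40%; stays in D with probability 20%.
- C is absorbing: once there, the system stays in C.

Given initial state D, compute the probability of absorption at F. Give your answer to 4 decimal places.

0.5000

Let h(s) be the probability of absorption at F starting from transient state s. Then h(F) = 1 and h(C) = 0. By first-step analysis:
h(D) = 0.4·1 + 0.2·h(D) + 0.4·0
Solving: h(D) = 0.5000.
Starting from D, the probability is 0.5000.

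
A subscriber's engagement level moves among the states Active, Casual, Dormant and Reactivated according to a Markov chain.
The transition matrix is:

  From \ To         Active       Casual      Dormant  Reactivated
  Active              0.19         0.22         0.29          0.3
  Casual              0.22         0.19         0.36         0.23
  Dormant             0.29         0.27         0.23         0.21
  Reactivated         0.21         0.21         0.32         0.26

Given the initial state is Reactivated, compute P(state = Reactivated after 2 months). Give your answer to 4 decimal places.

Propagate the distribution vector 2 months from Reactivated.
After 0 months: (0.0000, 0.0000, 0.0000, 1.0000)
After 1 month: (0.2100, 0.2100, 0.3200, 0.2600)
After 2 months: (0.2335, 0.2271, 0.2933, 0.2461)
P(in Reactivated after 2 months) = 0.2461

0.2461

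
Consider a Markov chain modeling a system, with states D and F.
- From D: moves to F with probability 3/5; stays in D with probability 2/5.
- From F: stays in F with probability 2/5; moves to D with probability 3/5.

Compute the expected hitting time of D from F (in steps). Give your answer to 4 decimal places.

Let t(s) be the expected number of steps to first reach D from state s, with t(D) = 0. Conditioning on the first step:
t(F) = 1 + 0.4·t(F)
Solving: t(F) = 1.6667.
Expected steps from F to D: 1.6667.

1.6667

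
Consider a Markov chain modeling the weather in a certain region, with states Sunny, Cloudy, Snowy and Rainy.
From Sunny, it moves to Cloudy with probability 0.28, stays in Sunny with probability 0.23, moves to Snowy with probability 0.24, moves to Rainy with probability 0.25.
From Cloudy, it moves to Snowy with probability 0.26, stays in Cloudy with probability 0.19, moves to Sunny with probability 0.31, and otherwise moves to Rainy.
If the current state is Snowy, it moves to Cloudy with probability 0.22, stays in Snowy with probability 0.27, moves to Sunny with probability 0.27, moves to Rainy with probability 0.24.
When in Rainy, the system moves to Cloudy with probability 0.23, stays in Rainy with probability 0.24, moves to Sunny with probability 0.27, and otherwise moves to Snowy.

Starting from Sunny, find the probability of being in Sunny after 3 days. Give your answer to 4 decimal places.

0.2682

Propagate the distribution vector 3 days from Sunny.
After 0 days: (1.0000, 0.0000, 0.0000, 0.0000)
After 1 day: (0.2300, 0.2800, 0.2400, 0.2500)
After 2 days: (0.2720, 0.2279, 0.2578, 0.2423)
After 3 days: (0.2682, 0.2319, 0.2571, 0.2427)
P(in Sunny after 3 days) = 0.2682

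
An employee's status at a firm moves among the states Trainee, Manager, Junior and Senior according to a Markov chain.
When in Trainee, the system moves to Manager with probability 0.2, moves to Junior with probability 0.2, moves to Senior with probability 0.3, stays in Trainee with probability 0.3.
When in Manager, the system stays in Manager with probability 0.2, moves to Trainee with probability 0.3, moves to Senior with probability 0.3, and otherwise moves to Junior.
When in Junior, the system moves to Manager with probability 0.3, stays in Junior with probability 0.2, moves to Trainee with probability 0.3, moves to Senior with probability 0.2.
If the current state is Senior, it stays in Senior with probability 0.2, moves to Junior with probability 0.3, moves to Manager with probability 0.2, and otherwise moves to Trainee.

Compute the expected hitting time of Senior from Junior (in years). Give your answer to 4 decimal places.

3.9286

Let t(s) be the expected number of years to first reach Senior from state s, with t(Senior) = 0. Conditioning on the first year:
t(Trainee) = 1 + 0.3·t(Trainee) + 0.2·t(Manager) + 0.2·t(Junior)
t(Manager) = 1 + 0.3·t(Trainee) + 0.2·t(Manager) + 0.2·t(Junior)
t(Junior) = 1 + 0.3·t(Trainee) + 0.3·t(Manager) + 0.2·t(Junior)
Solving: t(Trainee) = 3.5714, t(Manager) = 3.5714, t(Junior) = 3.9286.
Expected years from Junior to Senior: 3.9286.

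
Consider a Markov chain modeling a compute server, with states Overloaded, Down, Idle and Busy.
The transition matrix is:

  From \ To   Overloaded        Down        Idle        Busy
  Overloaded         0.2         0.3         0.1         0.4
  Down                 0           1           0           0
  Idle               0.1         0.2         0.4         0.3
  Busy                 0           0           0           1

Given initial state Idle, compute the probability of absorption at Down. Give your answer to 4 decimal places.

0.4043

Let h(s) be the probability of absorption at Down starting from transient state s. Then h(Down) = 1 and h(Busy) = 0. By first-step analysis:
h(Overloaded) = 0.2·h(Overloaded) + 0.3·1 + 0.1·h(Idle) + 0.4·0
h(Idle) = 0.1·h(Overloaded) + 0.2·1 + 0.4·h(Idle) + 0.3·0
Solving: h(Overloaded) = 0.4255, h(Idle) = 0.4043.
Starting from Idle, the probability is 0.4043.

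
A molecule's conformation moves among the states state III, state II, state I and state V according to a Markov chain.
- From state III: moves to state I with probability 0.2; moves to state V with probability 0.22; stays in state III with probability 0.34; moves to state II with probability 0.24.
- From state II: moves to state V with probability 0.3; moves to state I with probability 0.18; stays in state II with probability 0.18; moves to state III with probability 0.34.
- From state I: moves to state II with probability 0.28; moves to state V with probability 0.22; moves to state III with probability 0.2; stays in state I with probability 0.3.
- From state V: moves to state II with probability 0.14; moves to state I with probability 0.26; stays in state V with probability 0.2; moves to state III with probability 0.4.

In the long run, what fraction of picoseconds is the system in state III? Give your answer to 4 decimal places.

0.3213

Let the stationary distribution be π with π = πP and π_1 + π_2 + π_3 + π_4 = 1.
π_1 = 0.34·π_1 + 0.34·π_2 + 0.2·π_3 + 0.4·π_4
π_2 = 0.24·π_1 + 0.18·π_2 + 0.28·π_3 + 0.14·π_4
π_3 = 0.2·π_1 + 0.18·π_2 + 0.3·π_3 + 0.26·π_4
Solving with the normalization constraint gives π = (0.3213, 0.2133, 0.2330, 0.2324).
So the stationary probability of state III is 0.3213.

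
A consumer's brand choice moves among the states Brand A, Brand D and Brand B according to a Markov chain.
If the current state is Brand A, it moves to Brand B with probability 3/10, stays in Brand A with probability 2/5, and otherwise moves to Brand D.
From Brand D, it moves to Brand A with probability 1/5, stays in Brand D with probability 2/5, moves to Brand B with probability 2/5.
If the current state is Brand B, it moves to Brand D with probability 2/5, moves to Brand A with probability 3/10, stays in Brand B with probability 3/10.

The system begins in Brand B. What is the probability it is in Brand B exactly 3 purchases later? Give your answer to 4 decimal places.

Propagate the distribution vector 3 purchases from Brand B.
After 0 purchases: (0.0000, 0.0000, 1.0000)
After 1 purchase: (0.3000, 0.4000, 0.3000)
After 2 purchases: (0.2900, 0.3700, 0.3400)
After 3 purchases: (0.2920, 0.3710, 0.3370)
P(in Brand B after 3 purchases) = 0.3370

0.3370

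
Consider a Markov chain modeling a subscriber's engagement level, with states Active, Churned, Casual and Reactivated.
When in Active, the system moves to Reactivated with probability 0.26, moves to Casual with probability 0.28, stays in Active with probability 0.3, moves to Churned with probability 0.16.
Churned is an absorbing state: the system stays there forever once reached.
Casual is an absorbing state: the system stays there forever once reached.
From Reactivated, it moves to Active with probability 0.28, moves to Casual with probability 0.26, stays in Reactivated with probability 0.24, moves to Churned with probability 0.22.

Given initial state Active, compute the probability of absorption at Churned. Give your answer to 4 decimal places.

Let h(s) be the probability of absorption at Churned starting from transient state s. Then h(Churned) = 1 and h(Casual) = 0. By first-step analysis:
h(Active) = 0.3·h(Active) + 0.16·1 + 0.28·0 + 0.26·h(Reactivated)
h(Reactivated) = 0.28·h(Active) + 0.22·1 + 0.26·0 + 0.24·h(Reactivated)
Solving: h(Active) = 0.3894, h(Reactivated) = 0.4329.
Starting from Active, the probability is 0.3894.

0.3894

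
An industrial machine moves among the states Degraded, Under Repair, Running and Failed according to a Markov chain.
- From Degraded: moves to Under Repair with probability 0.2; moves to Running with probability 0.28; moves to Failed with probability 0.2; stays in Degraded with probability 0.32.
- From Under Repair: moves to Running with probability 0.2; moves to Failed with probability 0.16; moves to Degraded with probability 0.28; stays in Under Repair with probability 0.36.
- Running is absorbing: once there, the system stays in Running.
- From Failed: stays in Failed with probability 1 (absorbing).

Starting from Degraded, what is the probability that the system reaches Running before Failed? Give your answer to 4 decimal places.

0.5781

Let h(s) be the probability of absorption at Running starting from transient state s. Then h(Running) = 1 and h(Failed) = 0. By first-step analysis:
h(Degraded) = 0.32·h(Degraded) + 0.2·h(Under Repair) + 0.28·1 + 0.2·0
h(Under Repair) = 0.28·h(Degraded) + 0.36·h(Under Repair) + 0.2·1 + 0.16·0
Solving: h(Degraded) = 0.5781, h(Under Repair) = 0.5654.
Starting from Degraded, the probability is 0.5781.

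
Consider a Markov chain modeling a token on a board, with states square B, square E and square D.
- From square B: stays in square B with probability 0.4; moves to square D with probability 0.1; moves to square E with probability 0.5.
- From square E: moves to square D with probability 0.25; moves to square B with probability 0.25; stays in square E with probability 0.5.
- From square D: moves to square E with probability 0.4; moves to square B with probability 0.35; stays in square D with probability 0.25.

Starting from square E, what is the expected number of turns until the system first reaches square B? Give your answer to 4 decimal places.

Let t(s) be the expected number of turns to first reach square B from state s, with t(square B) = 0. Conditioning on the first turn:
t(square E) = 1 + 0.5·t(square E) + 0.25·t(square D)
t(square D) = 1 + 0.4·t(square E) + 0.25·t(square D)
Solving: t(square E) = 3.6364, t(square D) = 3.2727.
Expected turns from square E to square B: 3.6364.

3.6364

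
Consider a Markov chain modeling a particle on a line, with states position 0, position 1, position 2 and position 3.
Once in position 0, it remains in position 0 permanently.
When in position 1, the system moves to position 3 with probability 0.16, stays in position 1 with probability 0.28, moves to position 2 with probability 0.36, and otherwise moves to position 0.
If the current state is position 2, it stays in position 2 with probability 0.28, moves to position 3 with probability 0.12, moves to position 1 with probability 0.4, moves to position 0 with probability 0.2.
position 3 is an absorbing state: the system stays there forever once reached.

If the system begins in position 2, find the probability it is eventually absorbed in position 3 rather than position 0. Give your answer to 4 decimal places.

Let h(s) be the probability of absorption at position 3 starting from transient state s. Then h(position 3) = 1 and h(position 0) = 0. By first-step analysis:
h(position 1) = 0.2·0 + 0.28·h(position 1) + 0.36·h(position 2) + 0.16·1
h(position 2) = 0.2·0 + 0.4·h(position 1) + 0.28·h(position 2) + 0.12·1
Solving: h(position 1) = 0.4231, h(position 2) = 0.4017.
Starting from position 2, the probability is 0.4017.

0.4017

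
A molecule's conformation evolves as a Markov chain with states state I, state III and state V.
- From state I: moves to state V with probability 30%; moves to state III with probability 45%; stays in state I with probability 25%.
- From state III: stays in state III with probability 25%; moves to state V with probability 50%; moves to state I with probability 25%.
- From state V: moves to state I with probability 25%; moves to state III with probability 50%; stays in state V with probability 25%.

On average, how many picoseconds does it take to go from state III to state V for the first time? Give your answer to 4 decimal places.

Let t(s) be the expected number of picoseconds to first reach state V from state s, with t(state V) = 0. Conditioning on the first picosecond:
t(state I) = 1 + 0.25·t(state I) + 0.45·t(state III)
t(state III) = 1 + 0.25·t(state I) + 0.25·t(state III)
Solving: t(state I) = 2.6667, t(state III) = 2.2222.
Expected picoseconds from state III to state V: 2.2222.

2.2222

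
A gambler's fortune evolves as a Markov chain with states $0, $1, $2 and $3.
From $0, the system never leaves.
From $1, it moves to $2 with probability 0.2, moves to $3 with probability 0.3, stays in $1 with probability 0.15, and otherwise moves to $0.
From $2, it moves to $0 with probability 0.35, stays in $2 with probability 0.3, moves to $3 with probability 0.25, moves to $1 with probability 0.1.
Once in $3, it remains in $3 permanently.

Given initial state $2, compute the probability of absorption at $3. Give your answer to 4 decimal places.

Let h(s) be the probability of absorption at $3 starting from transient state s. Then h($3) = 1 and h($0) = 0. By first-step analysis:
h($1) = 0.35·0 + 0.15·h($1) + 0.2·h($2) + 0.3·1
h($2) = 0.35·0 + 0.1·h($1) + 0.3·h($2) + 0.25·1
Solving: h($1) = 0.4522, h($2) = 0.4217.
Starting from $2, the probability is 0.4217.

0.4217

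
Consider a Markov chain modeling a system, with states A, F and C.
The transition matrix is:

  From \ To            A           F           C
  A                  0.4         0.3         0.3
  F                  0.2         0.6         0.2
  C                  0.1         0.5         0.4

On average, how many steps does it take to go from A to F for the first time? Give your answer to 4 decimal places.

2.7273

Let t(s) be the expected number of steps to first reach F from state s, with t(F) = 0. Conditioning on the first step:
t(A) = 1 + 0.4·t(A) + 0.3·t(C)
t(C) = 1 + 0.1·t(A) + 0.4·t(C)
Solving: t(A) = 2.7273, t(C) = 2.1212.
Expected steps from A to F: 2.7273.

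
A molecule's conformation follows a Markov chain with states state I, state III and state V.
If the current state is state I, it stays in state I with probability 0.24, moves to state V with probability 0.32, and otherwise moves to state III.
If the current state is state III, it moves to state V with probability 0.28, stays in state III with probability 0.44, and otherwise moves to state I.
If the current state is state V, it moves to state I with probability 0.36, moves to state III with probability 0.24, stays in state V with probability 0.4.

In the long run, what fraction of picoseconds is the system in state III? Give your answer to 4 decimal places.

Let the stationary distribution be π with π = πP and π_1 + π_2 + π_3 = 1.
π_1 = 0.24·π_1 + 0.28·π_2 + 0.36·π_3
π_2 = 0.44·π_1 + 0.44·π_2 + 0.24·π_3
Solving with the normalization constraint gives π = (0.2947, 0.3737, 0.3316).
So the stationary probability of state III is 0.3737.

0.3737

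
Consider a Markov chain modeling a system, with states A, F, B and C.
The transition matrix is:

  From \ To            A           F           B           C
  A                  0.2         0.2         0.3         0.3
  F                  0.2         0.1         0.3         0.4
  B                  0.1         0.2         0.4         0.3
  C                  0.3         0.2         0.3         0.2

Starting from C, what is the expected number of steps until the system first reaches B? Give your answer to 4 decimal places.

3.3333

Let t(s) be the expected number of steps to first reach B from state s, with t(B) = 0. Conditioning on the first step:
t(A) = 1 + 0.2·t(A) + 0.2·t(F) + 0.3·t(C)
t(F) = 1 + 0.2·t(A) + 0.1·t(F) + 0.4·t(C)
t(C) = 1 + 0.3·t(A) + 0.2·t(F) + 0.2·t(C)
Solving: t(A) = 3.3333, t(F) = 3.3333, t(C) = 3.3333.
Expected steps from C to B: 3.3333.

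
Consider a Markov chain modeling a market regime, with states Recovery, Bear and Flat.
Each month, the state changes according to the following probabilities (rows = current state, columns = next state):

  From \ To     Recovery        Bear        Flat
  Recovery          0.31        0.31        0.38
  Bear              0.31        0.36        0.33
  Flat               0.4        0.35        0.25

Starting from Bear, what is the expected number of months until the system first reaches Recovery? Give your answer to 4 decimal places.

Let t(s) be the expected number of months to first reach Recovery from state s, with t(Recovery) = 0. Conditioning on the first month:
t(Bear) = 1 + 0.36·t(Bear) + 0.33·t(Flat)
t(Flat) = 1 + 0.35·t(Bear) + 0.25·t(Flat)
Solving: t(Bear) = 2.9630, t(Flat) = 2.7160.
Expected months from Bear to Recovery: 2.9630.

2.9630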